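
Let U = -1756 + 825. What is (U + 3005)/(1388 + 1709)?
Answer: 2074/3097 ≈ 0.66968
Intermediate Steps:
U = -931
(U + 3005)/(1388 + 1709) = (-931 + 3005)/(1388 + 1709) = 2074/3097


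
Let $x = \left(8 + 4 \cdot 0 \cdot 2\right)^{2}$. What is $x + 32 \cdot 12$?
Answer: $448$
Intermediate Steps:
$x = 64$ ($x = \left(8 + 0 \cdot 2\right)^{2} = \left(8 + 0\right)^{2} = 8^{2} = 64$)
$x + 32 \cdot 12 = 64 + 32 \cdot 12 = 64 + 384 = 448$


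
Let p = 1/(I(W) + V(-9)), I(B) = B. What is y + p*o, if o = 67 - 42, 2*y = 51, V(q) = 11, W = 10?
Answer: 1121/42 ≈ 26.690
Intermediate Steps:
y = 51/2 (y = (½)*51 = 51/2 ≈ 25.500)
p = 1/21 (p = 1/(10 + 11) = 1/21 ≈ 0.047619)
o = 25
y + p*o = 51/2 + (1/21)*25 = 51/2 + 25/21 = 1121/42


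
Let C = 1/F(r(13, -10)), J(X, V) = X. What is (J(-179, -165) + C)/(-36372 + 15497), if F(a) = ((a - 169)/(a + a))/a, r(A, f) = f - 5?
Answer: 16693/1920500 ≈ 0.0086920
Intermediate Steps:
r(A, f) = -5 + f
F(a) = (-169 + a)/(2*a**2) (F(a) = ((-169 + a)/((2*a)))/a = ((-169 + a)*(1/(2*a)))/a = ((-169 + a)/(2*a))/a = (-169 + a)/(2*a**2))
C = -225/92 (C = 1/((-169 + (-5 - 10))/(2*(-5 - 10)**2)) = 1/((1/2)*(-169 - 15)/(-15)**2) = 1/((1/2)*(1/225)*(-184)) = 1/(-92/225) = -225/92 ≈ -2.4457)
(J(-179, -165) + C)/(-36372 + 15497) = (-179 - 225/92)/(-36372 + 15497) = -16693/92/(-20875) = -16693/92*(-1/20875) = 16693/1920500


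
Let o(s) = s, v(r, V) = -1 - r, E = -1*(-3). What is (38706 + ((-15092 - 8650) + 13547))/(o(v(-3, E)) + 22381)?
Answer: 28511/22383 ≈ 1.2738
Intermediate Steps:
E = 3
(38706 + ((-15092 - 8650) + 13547))/(o(v(-3, E)) + 22381) = (38706 + ((-15092 - 8650) + 13547))/((-1 - 1*(-3)) + 22381) = (38706 + (-23742 + 13547))/((-1 + 3) + 22381) = (38706 - 10195)/(2 + 22381) = 28511/22383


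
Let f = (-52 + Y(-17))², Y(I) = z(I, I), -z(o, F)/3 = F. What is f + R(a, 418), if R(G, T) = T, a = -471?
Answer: 419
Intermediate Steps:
z(o, F) = -3*F
Y(I) = -3*I
f = 1 (f = (-52 - 3*(-17))² = (-52 + 51)² = (-1)² = 1)
f + R(a, 418) = 1 + 418 = 419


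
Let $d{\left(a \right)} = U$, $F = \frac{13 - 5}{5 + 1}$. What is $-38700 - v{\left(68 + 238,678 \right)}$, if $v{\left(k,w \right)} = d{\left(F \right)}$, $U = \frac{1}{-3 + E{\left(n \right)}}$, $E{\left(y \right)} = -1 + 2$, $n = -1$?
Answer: $- \frac{77399}{2} \approx -38700.0$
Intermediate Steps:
$F = \frac{4}{3}$ ($F = \frac{8}{6} = 8 \cdot \frac{1}{6} = \frac{4}{3} \approx 1.3333$)
$E{\left(y \right)} = 1$
$U = - \frac{1}{2}$ ($U = \frac{1}{-3 + 1} = \frac{1}{-2} = - \frac{1}{2} \approx -0.5$)
$d{\left(a \right)} = - \frac{1}{2}$
$v{\left(k,w \right)} = - \frac{1}{2}$
$-38700 - v{\left(68 + 238,678 \right)} = -38700 - - \frac{1}{2} = -38700 + \frac{1}{2} = - \frac{77399}{2}$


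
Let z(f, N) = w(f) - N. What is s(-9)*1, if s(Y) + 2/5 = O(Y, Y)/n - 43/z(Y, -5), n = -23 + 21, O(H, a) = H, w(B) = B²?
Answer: 18/5 ≈ 3.6000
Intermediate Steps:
z(f, N) = f² - N
n = -2
s(Y) = -⅖ - 43/(5 + Y²) - Y/2 (s(Y) = -⅖ + (Y/(-2) - 43/(Y² - 1*(-5))) = -⅖ + (Y*(-½) - 43/(Y² + 5)) = -⅖ + (-Y/2 - 43/(5 + Y²)) = -⅖ + (-43/(5 + Y²) - Y/2) = -⅖ - 43/(5 + Y²) - Y/2)
s(-9)*1 = ((-430 + (-4 - 5*(-9))*(5 + (-9)²))/(10*(5 + (-9)²)))*1 = ((-430 + (-4 + 45)*(5 + 81))/(10*(5 + 81)))*1 = ((⅒)*(-430 + 41*86)/86)*1 = ((⅒)*(1/86)*(-430 + 3526))*1 = ((⅒)*(1/86)*3096)*1 = (18/5)*1 = 18/5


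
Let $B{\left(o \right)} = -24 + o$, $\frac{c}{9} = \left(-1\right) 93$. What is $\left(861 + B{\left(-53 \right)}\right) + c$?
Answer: $-53$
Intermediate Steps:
$c = -837$ ($c = 9 \left(\left(-1\right) 93\right) = 9 \left(-93\right) = -837$)
$\left(861 + B{\left(-53 \right)}\right) + c = \left(861 - 77\right) - 837 = 784 - 837 = -53$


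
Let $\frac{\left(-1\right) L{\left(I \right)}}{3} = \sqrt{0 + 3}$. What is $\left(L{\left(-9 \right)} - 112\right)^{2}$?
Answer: $12571 + 672 \sqrt{3} \approx 13735.0$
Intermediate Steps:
$L{\left(I \right)} = - 3 \sqrt{3}$ ($L{\left(I \right)} = - 3 \sqrt{0 + 3} = - 3 \sqrt{3}$)
$\left(L{\left(-9 \right)} - 112\right)^{2} = \left(- 3 \sqrt{3} - 112\right)^{2} = \left(-112 - 3 \sqrt{3}\right)^{2}$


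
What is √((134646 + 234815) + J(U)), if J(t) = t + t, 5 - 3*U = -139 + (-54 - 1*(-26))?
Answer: √3326181/3 ≈ 607.93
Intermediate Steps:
U = 172/3 (U = 5/3 - (-139 + (-54 - 1*(-26)))/3 = 5/3 - (-139 + (-54 + 26))/3 = 5/3 - (-139 - 28)/3 = 5/3 - ⅓*(-167) = 5/3 + 167/3 = 172/3 ≈ 57.333)
J(t) = 2*t
√((134646 + 234815) + J(U)) = √((134646 + 234815) + 2*(172/3)) = √(369461 + 344/3) = √(1108727/3) = √3326181/3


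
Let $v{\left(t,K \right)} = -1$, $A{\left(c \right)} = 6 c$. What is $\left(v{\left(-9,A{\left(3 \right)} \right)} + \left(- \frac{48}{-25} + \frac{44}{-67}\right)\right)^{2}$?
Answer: $\frac{194481}{2805625} \approx 0.069318$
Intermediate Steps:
$\left(v{\left(-9,A{\left(3 \right)} \right)} + \left(- \frac{48}{-25} + \frac{44}{-67}\right)\right)^{2} = \left(-1 + \left(- \frac{48}{-25} + \frac{44}{-67}\right)\right)^{2} = \left(-1 + \left(\left(-48\right) \left(- \frac{1}{25}\right) + 44 \left(- \frac{1}{67}\right)\right)\right)^{2} = \left(-1 + \left(\frac{48}{25} - \frac{44}{67}\right)\right)^{2} = \left(-1 + \frac{2116}{1675}\right)^{2} = \left(\frac{441}{1675}\right)^{2} = \frac{194481}{2805625}$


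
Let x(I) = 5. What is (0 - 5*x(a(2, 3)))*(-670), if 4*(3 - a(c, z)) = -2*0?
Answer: 16750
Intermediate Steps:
a(c, z) = 3 (a(c, z) = 3 - (-1)*0/2 = 3 - ¼*0 = 3 + 0 = 3)
(0 - 5*x(a(2, 3)))*(-670) = (0 - 5*5)*(-670) = (0 - 25)*(-670) = -25*(-670) = 16750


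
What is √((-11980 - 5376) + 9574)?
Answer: I*√7782 ≈ 88.216*I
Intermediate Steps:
√((-11980 - 5376) + 9574) = √(-17356 + 9574) = √(-7782) = I*√7782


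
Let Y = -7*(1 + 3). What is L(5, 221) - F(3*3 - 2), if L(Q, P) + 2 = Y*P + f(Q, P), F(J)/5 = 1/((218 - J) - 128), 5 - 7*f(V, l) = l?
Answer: -3614353/581 ≈ -6220.9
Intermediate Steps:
f(V, l) = 5/7 - l/7
F(J) = 5/(90 - J) (F(J) = 5/((218 - J) - 128) = 5/(90 - J))
Y = -28 (Y = -7*4 = -28)
L(Q, P) = -9/7 - 197*P/7 (L(Q, P) = -2 + (-28*P + (5/7 - P/7)) = -2 + (5/7 - 197*P/7) = -9/7 - 197*P/7)
L(5, 221) - F(3*3 - 2) = (-9/7 - 197/7*221) - (-5)/(-90 + (3*3 - 2)) = (-9/7 - 43537/7) - (-5)/(-90 + (9 - 2)) = -43546/7 - (-5)/(-90 + 7) = -43546/7 - (-5)/(-83) = -43546/7 - (-5)*(-1)/83 = -43546/7 - 1*5/83 = -43546/7 - 5/83 = -3614353/581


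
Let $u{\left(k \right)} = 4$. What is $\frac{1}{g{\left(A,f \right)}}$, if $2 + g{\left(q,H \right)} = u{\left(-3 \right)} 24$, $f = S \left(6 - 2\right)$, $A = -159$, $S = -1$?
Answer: $\frac{1}{94} \approx 0.010638$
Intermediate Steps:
$f = -4$ ($f = - (6 - 2) = \left(-1\right) 4 = -4$)
$g{\left(q,H \right)} = 94$ ($g{\left(q,H \right)} = -2 + 4 \cdot 24 = -2 + 96 = 94$)
$\frac{1}{g{\left(A,f \right)}} = \frac{1}{94}$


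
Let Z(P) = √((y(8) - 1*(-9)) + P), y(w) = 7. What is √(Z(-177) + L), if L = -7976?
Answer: √(-7976 + I*√161) ≈ 0.071 + 89.308*I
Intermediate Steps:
Z(P) = √(16 + P) (Z(P) = √((7 - 1*(-9)) + P) = √((7 + 9) + P) = √(16 + P))
√(Z(-177) + L) = √(√(16 - 177) - 7976) = √(√(-161) - 7976) = √(I*√161 - 7976) = √(-7976 + I*√161)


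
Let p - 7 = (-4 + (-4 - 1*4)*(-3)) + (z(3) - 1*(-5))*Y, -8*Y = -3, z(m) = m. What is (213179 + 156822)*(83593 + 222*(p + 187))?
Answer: 48753921767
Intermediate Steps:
Y = 3/8 (Y = -⅛*(-3) = 3/8 ≈ 0.37500)
p = 30 (p = 7 + ((-4 + (-4 - 1*4)*(-3)) + (3 - 1*(-5))*(3/8)) = 7 + ((-4 + (-4 - 4)*(-3)) + (3 + 5)*(3/8)) = 7 + ((-4 - 8*(-3)) + 8*(3/8)) = 7 + ((-4 + 24) + 3) = 7 + (20 + 3) = 7 + 23 = 30)
(213179 + 156822)*(83593 + 222*(p + 187)) = (213179 + 156822)*(83593 + 222*(30 + 187)) = 370001*(83593 + 222*217) = 370001*(83593 + 48174) = 370001*131767 = 48753921767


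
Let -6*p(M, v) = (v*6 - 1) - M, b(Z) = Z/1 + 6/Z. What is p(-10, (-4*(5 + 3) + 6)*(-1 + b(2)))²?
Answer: 42025/4 ≈ 10506.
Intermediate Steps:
b(Z) = Z + 6/Z (b(Z) = Z*1 + 6/Z = Z + 6/Z)
p(M, v) = ⅙ - v + M/6 (p(M, v) = -((v*6 - 1) - M)/6 = -((6*v - 1) - M)/6 = -((-1 + 6*v) - M)/6 = -(-1 - M + 6*v)/6 = ⅙ - v + M/6)
p(-10, (-4*(5 + 3) + 6)*(-1 + b(2)))² = (⅙ - (-4*(5 + 3) + 6)*(-1 + (2 + 6/2)) + (⅙)*(-10))² = (⅙ - (-4*8 + 6)*(-1 + (2 + 6*(½))) - 5/3)² = (⅙ - (-32 + 6)*(-1 + (2 + 3)) - 5/3)² = (⅙ - (-26)*(-1 + 5) - 5/3)² = (⅙ - (-26)*4 - 5/3)² = (⅙ - 1*(-104) - 5/3)² = (⅙ + 104 - 5/3)² = (205/2)² = 42025/4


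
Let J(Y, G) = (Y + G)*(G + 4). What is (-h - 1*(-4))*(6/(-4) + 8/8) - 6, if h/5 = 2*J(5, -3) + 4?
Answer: 12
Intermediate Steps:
J(Y, G) = (4 + G)*(G + Y) (J(Y, G) = (G + Y)*(4 + G) = (4 + G)*(G + Y))
h = 40 (h = 5*(2*((-3)**2 + 4*(-3) + 4*5 - 3*5) + 4) = 5*(2*(9 - 12 + 20 - 15) + 4) = 5*(2*2 + 4) = 5*(4 + 4) = 5*8 = 40)
(-h - 1*(-4))*(6/(-4) + 8/8) - 6 = (-1*40 - 1*(-4))*(6/(-4) + 8/8) - 6 = (-40 + 4)*(6*(-1/4) + 8*(1/8)) - 6 = -36*(-3/2 + 1) - 6 = -36*(-1/2) - 6 = 18 - 6 = 12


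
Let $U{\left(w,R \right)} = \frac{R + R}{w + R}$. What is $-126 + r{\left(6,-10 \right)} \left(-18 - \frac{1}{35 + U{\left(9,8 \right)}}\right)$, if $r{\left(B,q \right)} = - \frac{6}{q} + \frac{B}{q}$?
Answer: $-126$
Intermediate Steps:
$U{\left(w,R \right)} = \frac{2 R}{R + w}$
$-126 + r{\left(6,-10 \right)} \left(-18 - \frac{1}{35 + U{\left(9,8 \right)}}\right) = -126 + \frac{-6 + 6}{-10} \left(-18 - \frac{1}{35 + 2 \cdot 8 \frac{1}{8 + 9}}\right) = -126 + \left(- \frac{1}{10}\right) 0 \left(-18 - \frac{1}{35 + 2 \cdot 8 \cdot \frac{1}{17}}\right) = -126 + 0 \left(-18 - \frac{1}{35 + 2 \cdot 8 \cdot \frac{1}{17}}\right) = -126 + 0 \left(-18 - \frac{1}{35 + \frac{16}{17}}\right) = -126 + 0 \left(-18 - \frac{1}{\frac{611}{17}}\right) = -126 + 0 \left(-18 - \frac{17}{611}\right) = -126 + 0 \left(- \frac{11015}{611}\right) = -126 + 0 = -126$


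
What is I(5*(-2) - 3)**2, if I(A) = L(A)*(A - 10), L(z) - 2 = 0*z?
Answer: 2116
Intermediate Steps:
L(z) = 2 (L(z) = 2 + 0*z = 2 + 0 = 2)
I(A) = -20 + 2*A (I(A) = 2*(A - 10) = 2*(-10 + A) = -20 + 2*A)
I(5*(-2) - 3)**2 = (-20 + 2*(5*(-2) - 3))**2 = (-20 + 2*(-10 - 3))**2 = (-20 + 2*(-13))**2 = (-20 - 26)**2 = (-46)**2 = 2116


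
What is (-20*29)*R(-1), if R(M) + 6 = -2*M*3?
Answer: 0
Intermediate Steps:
R(M) = -6 - 6*M (R(M) = -6 - 2*M*3 = -6 - 6*M)
(-20*29)*R(-1) = (-20*29)*(-6 - 6*(-1)) = -580*(-6 + 6) = -580*0 = 0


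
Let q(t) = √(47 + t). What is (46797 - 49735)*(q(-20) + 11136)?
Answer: -32717568 - 8814*√3 ≈ -3.2733e+7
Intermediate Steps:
(46797 - 49735)*(q(-20) + 11136) = (46797 - 49735)*(√(47 - 20) + 11136) = -2938*(√27 + 11136) = -2938*(3*√3 + 11136) = -2938*(11136 + 3*√3) = -32717568 - 8814*√3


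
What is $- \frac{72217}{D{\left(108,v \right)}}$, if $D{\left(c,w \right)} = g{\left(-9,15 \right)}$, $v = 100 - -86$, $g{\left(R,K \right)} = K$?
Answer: $- \frac{72217}{15} \approx -4814.5$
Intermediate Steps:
$v = 186$ ($v = 100 + 86 = 186$)
$D{\left(c,w \right)} = 15$
$- \frac{72217}{D{\left(108,v \right)}} = - \frac{72217}{15}$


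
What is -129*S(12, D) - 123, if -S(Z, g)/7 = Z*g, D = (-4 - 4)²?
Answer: 693381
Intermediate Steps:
D = 64 (D = (-8)² = 64)
S(Z, g) = -7*Z*g
-129*S(12, D) - 123 = -(-903)*12*64 - 123 = -129*(-5376) - 123 = 693504 - 123 = 693381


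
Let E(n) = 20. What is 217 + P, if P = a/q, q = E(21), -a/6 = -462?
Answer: 1778/5 ≈ 355.60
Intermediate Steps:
a = 2772 (a = -6*(-462) = 2772)
q = 20
P = 693/5 (P = 2772/20 = 2772*(1/20) = 693/5 ≈ 138.60)
217 + P = 217 + 693/5 = 1778/5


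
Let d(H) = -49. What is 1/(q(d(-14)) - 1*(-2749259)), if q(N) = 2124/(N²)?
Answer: 2401/6600972983 ≈ 3.6373e-7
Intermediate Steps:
q(N) = 2124/N²
1/(q(d(-14)) - 1*(-2749259)) = 1/(2124/(-49)² - 1*(-2749259)) = 1/(2124*(1/2401) + 2749259) = 1/(2124/2401 + 2749259) = 1/(6600972983/2401) = 2401/6600972983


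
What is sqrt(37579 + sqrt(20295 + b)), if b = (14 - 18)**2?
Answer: sqrt(37579 + sqrt(20311)) ≈ 194.22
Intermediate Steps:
b = 16 (b = (-4)**2 = 16)
sqrt(37579 + sqrt(20295 + b)) = sqrt(37579 + sqrt(20295 + 16)) = sqrt(37579 + sqrt(20311))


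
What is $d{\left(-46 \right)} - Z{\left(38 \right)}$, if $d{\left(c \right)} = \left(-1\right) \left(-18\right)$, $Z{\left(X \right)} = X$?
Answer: $-20$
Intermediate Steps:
$d{\left(c \right)} = 18$
$d{\left(-46 \right)} - Z{\left(38 \right)} = 18 - 38 = -20$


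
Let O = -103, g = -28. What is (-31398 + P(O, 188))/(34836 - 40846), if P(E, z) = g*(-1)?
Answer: 3137/601 ≈ 5.2196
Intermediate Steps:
P(E, z) = 28 (P(E, z) = -28*(-1) = 28)
(-31398 + P(O, 188))/(34836 - 40846) = (-31398 + 28)/(34836 - 40846) = -31370/(-6010) = -31370*(-1/6010) = 3137/601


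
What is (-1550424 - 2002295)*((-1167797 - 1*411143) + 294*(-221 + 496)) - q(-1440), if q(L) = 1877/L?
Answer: 7664101641664277/1440 ≈ 5.3223e+12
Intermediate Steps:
(-1550424 - 2002295)*((-1167797 - 1*411143) + 294*(-221 + 496)) - q(-1440) = (-1550424 - 2002295)*((-1167797 - 1*411143) + 294*(-221 + 496)) - 1877/(-1440) = -3552719*((-1167797 - 411143) + 294*275) - 1877*(-1)/1440 = -3552719*(-1578940 + 80850) - 1*(-1877/1440) = -3552719*(-1498090) + 1877/1440 = 5322292806710 + 1877/1440 = 7664101641664277/1440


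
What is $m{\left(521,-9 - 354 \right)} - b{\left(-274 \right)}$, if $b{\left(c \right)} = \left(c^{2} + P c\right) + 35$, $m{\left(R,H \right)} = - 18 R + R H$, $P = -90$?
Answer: $-298272$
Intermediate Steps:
$m{\left(R,H \right)} = - 18 R + H R$
$b{\left(c \right)} = 35 + c^{2} - 90 c$ ($b{\left(c \right)} = \left(c^{2} - 90 c\right) + 35 = 35 + c^{2} - 90 c$)
$m{\left(521,-9 - 354 \right)} - b{\left(-274 \right)} = 521 \left(-18 - 363\right) - \left(35 + \left(-274\right)^{2} - -24660\right) = 521 \left(-18 - 363\right) - \left(35 + 75076 + 24660\right) = 521 \left(-381\right) - 99771 = -198501 - 99771 = -298272$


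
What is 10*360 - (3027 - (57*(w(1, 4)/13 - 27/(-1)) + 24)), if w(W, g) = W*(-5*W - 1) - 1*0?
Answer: 27426/13 ≈ 2109.7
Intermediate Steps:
w(W, g) = W*(-1 - 5*W) (w(W, g) = W*(-1 - 5*W) + 0 = W*(-1 - 5*W))
10*360 - (3027 - (57*(w(1, 4)/13 - 27/(-1)) + 24)) = 10*360 - (3027 - (57*(-1*1*(1 + 5*1)/13 - 27/(-1)) + 24)) = 3600 - (3027 - (57*(-1*1*(1 + 5)*(1/13) - 27*(-1)) + 24)) = 3600 - (3027 - (57*(-1*1*6*(1/13) + 27) + 24)) = 3600 - (3027 - (57*(-6*1/13 + 27) + 24)) = 3600 - (3027 - (57*(-6/13 + 27) + 24)) = 3600 - (3027 - (57*(345/13) + 24)) = 3600 - (3027 - (19665/13 + 24)) = 3600 - (3027 - 1*19977/13) = 3600 - (3027 - 19977/13) = 3600 - 1*19374/13 = 3600 - 19374/13 = 27426/13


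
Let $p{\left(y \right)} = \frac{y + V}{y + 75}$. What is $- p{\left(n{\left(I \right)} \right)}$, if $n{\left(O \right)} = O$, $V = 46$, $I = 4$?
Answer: $- \frac{50}{79} \approx -0.63291$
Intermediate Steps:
$p{\left(y \right)} = \frac{46 + y}{75 + y}$ ($p{\left(y \right)} = \frac{y + 46}{y + 75} = \frac{46 + y}{75 + y}$)
$- p{\left(n{\left(I \right)} \right)} = - \frac{46 + 4}{75 + 4} = - \frac{50}{79}$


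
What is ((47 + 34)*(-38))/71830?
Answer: -1539/35915 ≈ -0.042851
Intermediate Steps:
((47 + 34)*(-38))/71830 = (81*(-38))*(1/71830) = -3078*1/71830 = -1539/35915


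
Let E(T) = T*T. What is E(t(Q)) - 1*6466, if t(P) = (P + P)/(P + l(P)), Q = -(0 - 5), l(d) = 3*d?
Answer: -25863/4 ≈ -6465.8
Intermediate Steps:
Q = 5 (Q = -1*(-5) = 5)
t(P) = ½ (t(P) = (P + P)/(P + 3*P) = (2*P)/((4*P)) = (2*P)*(1/(4*P)) = ½)
E(T) = T²
E(t(Q)) - 1*6466 = (½)² - 1*6466 = ¼ - 6466 = -25863/4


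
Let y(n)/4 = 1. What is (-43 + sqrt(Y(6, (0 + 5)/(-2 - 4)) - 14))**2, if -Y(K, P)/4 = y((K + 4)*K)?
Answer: (43 - I*sqrt(30))**2 ≈ 1819.0 - 471.04*I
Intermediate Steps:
y(n) = 4 (y(n) = 4*1 = 4)
Y(K, P) = -16 (Y(K, P) = -4*4 = -16)
(-43 + sqrt(Y(6, (0 + 5)/(-2 - 4)) - 14))**2 = (-43 + sqrt(-16 - 14))**2 = (-43 + sqrt(-30))**2 = (-43 + I*sqrt(30))**2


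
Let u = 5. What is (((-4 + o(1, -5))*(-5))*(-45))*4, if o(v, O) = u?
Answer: 900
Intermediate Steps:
o(v, O) = 5
(((-4 + o(1, -5))*(-5))*(-45))*4 = (((-4 + 5)*(-5))*(-45))*4 = ((1*(-5))*(-45))*4 = -5*(-45)*4 = 225*4 = 900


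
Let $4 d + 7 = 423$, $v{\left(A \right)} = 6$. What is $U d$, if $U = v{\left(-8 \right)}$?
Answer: $624$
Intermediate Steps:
$U = 6$
$d = 104$ ($d = - \frac{7}{4} + \frac{1}{4} \cdot 423 = - \frac{7}{4} + \frac{423}{4} = 104$)
$U d = 6 \cdot 104 = 624$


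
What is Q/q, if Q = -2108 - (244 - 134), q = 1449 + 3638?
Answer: -2218/5087 ≈ -0.43601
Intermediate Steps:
q = 5087
Q = -2218 (Q = -2108 - 1*110 = -2108 - 110 = -2218)
Q/q = -2218/5087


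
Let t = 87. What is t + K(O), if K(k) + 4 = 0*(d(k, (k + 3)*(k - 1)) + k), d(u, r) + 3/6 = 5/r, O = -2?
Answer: 83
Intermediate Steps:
d(u, r) = -½ + 5/r
K(k) = -4 (K(k) = -4 + 0*((10 - (k + 3)*(k - 1))/(2*(((k + 3)*(k - 1)))) + k) = -4 + 0*((10 - (3 + k)*(-1 + k))/(2*(((3 + k)*(-1 + k)))) + k) = -4 + 0*((10 - (-1 + k)*(3 + k))/(2*(((-1 + k)*(3 + k)))) + k) = -4 + 0*((1/((-1 + k)*(3 + k)))*(10 - (-1 + k)*(3 + k))/2 + k) = -4 + 0*((10 - (-1 + k)*(3 + k))/(2*(-1 + k)*(3 + k)) + k) = -4 + 0*(k + (10 - (-1 + k)*(3 + k))/(2*(-1 + k)*(3 + k))) = -4 + 0 = -4)
t + K(O) = 87 - 4 = 83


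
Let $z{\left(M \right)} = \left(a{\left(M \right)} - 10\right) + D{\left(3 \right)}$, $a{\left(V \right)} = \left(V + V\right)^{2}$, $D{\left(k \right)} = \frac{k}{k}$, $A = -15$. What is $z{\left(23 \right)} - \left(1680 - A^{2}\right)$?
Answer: $652$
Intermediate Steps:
$D{\left(k \right)} = 1$
$a{\left(V \right)} = 4 V^{2}$ ($a{\left(V \right)} = \left(2 V\right)^{2} = 4 V^{2}$)
$z{\left(M \right)} = -9 + 4 M^{2}$ ($z{\left(M \right)} = \left(4 M^{2} - 10\right) + 1 = \left(-10 + 4 M^{2}\right) + 1 = -9 + 4 M^{2}$)
$z{\left(23 \right)} - \left(1680 - A^{2}\right) = \left(-9 + 4 \cdot 23^{2}\right) - \left(1680 - \left(-15\right)^{2}\right) = \left(-9 + 4 \cdot 529\right) - \left(1680 - 225\right) = \left(-9 + 2116\right) - \left(1680 - 225\right) = 2107 - 1455 = 652$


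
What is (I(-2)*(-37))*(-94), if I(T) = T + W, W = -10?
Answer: -41736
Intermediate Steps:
I(T) = -10 + T (I(T) = T - 10 = -10 + T)
(I(-2)*(-37))*(-94) = ((-10 - 2)*(-37))*(-94) = -12*(-37)*(-94) = 444*(-94) = -41736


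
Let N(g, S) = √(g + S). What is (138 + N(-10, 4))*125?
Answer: 17250 + 125*I*√6 ≈ 17250.0 + 306.19*I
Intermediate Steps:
N(g, S) = √(S + g)
(138 + N(-10, 4))*125 = (138 + √(4 - 10))*125 = (138 + √(-6))*125 = (138 + I*√6)*125 = 17250 + 125*I*√6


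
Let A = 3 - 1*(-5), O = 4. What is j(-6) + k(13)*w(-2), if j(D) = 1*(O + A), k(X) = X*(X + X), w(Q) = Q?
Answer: -664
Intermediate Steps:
A = 8 (A = 3 + 5 = 8)
k(X) = 2*X² (k(X) = X*(2*X) = 2*X²)
j(D) = 12 (j(D) = 1*(4 + 8) = 1*12 = 12)
j(-6) + k(13)*w(-2) = 12 + (2*13²)*(-2) = 12 + (2*169)*(-2) = 12 + 338*(-2) = 12 - 676 = -664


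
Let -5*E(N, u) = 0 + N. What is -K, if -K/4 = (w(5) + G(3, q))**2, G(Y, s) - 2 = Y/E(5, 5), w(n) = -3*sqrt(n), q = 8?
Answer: 184 + 24*sqrt(5) ≈ 237.67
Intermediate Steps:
E(N, u) = -N/5 (E(N, u) = -(0 + N)/5 = -N/5)
G(Y, s) = 2 - Y (G(Y, s) = 2 + Y/((-1/5*5)) = 2 + Y/(-1) = 2 + Y*(-1) = 2 - Y)
K = -4*(-1 - 3*sqrt(5))**2 (K = -4*(-3*sqrt(5) + (2 - 1*3))**2 = -4*(-3*sqrt(5) + (2 - 3))**2 = -4*(-3*sqrt(5) - 1)**2 = -4*(-1 - 3*sqrt(5))**2 ≈ -237.67)
-K = -(-184 - 24*sqrt(5)) = 184 + 24*sqrt(5)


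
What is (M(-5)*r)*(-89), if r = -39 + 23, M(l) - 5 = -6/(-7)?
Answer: 58384/7 ≈ 8340.6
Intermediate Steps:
M(l) = 41/7 (M(l) = 5 - 6/(-7) = 5 - 6*(-⅐) = 5 + 6/7 = 41/7)
r = -16
(M(-5)*r)*(-89) = ((41/7)*(-16))*(-89) = -656/7*(-89) = 58384/7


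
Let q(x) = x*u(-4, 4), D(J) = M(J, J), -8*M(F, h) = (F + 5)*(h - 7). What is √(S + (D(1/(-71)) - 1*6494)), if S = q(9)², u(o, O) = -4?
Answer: I*√104724326/142 ≈ 72.067*I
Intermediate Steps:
M(F, h) = -(-7 + h)*(5 + F)/8 (M(F, h) = -(F + 5)*(h - 7)/8 = -(5 + F)*(-7 + h)/8 = -(-7 + h)*(5 + F)/8)
D(J) = 35/8 - J²/8 + J/4 (D(J) = 35/8 - 5*J/8 + 7*J/8 - J*J/8 = 35/8 - 5*J/8 + 7*J/8 - J²/8 = 35/8 - J²/8 + J/4)
q(x) = -4*x (q(x) = x*(-4) = -4*x)
S = 1296 (S = (-4*9)² = (-36)² = 1296)
√(S + (D(1/(-71)) - 1*6494)) = √(1296 + ((35/8 - (1/(-71))²/8 + (¼)/(-71)) - 1*6494)) = √(1296 + ((35/8 - (-1/71)²/8 + (¼)*(-1/71)) - 6494)) = √(1296 + ((35/8 - ⅛*1/5041 - 1/284) - 6494)) = √(1296 + ((35/8 - 1/40328 - 1/284) - 6494)) = √(1296 + (44073/10082 - 6494)) = √(1296 - 65428435/10082) = √(-52362163/10082) = I*√104724326/142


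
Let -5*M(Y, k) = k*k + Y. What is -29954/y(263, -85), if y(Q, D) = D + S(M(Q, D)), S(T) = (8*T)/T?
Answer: 29954/77 ≈ 389.01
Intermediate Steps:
M(Y, k) = -Y/5 - k²/5 (M(Y, k) = -(k*k + Y)/5 = -(k² + Y)/5 = -(Y + k²)/5 = -Y/5 - k²/5)
S(T) = 8
y(Q, D) = 8 + D (y(Q, D) = D + 8 = 8 + D)
-29954/y(263, -85) = -29954/(8 - 85) = -29954/(-77) = -29954*(-1/77) = 29954/77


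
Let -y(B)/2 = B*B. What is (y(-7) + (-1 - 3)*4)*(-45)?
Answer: 5130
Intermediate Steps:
y(B) = -2*B**2 (y(B) = -2*B*B = -2*B**2)
(y(-7) + (-1 - 3)*4)*(-45) = (-2*(-7)**2 + (-1 - 3)*4)*(-45) = (-2*49 - 4*4)*(-45) = (-98 - 16)*(-45) = -114*(-45) = 5130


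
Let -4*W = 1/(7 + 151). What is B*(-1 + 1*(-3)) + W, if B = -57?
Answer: 144095/632 ≈ 228.00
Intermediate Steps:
W = -1/632 (W = -1/(4*(7 + 151)) = -¼/158 = -¼*1/158 = -1/632 ≈ -0.0015823)
B*(-1 + 1*(-3)) + W = -57*(-1 + 1*(-3)) - 1/632 = -57*(-1 - 3) - 1/632 = -57*(-4) - 1/632 = 228 - 1/632 = 144095/632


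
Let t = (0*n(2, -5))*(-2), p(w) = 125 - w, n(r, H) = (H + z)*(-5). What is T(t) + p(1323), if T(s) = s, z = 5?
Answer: -1198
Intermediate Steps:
n(r, H) = -25 - 5*H (n(r, H) = (H + 5)*(-5) = (5 + H)*(-5) = -25 - 5*H)
t = 0 (t = (0*(-25 - 5*(-5)))*(-2) = (0*(-25 + 25))*(-2) = (0*0)*(-2) = 0*(-2) = 0)
T(t) + p(1323) = 0 + (125 - 1*1323) = 0 + (125 - 1323) = 0 - 1198 = -1198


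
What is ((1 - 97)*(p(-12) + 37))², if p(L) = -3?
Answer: 10653696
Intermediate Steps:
((1 - 97)*(p(-12) + 37))² = ((1 - 97)*(-3 + 37))² = (-96*34)² = (-3264)² = 10653696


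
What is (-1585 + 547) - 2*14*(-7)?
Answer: -842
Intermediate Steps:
(-1585 + 547) - 2*14*(-7) = -1038 - 28*(-7) = -1038 + 196 = -842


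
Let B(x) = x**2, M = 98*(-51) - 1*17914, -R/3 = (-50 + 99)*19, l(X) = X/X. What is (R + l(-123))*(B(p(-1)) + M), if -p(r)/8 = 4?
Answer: 61111296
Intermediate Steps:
l(X) = 1
R = -2793 (R = -3*(-50 + 99)*19 = -147*19 = -3*931 = -2793)
p(r) = -32 (p(r) = -8*4 = -32)
M = -22912 (M = -4998 - 17914 = -22912)
(R + l(-123))*(B(p(-1)) + M) = (-2793 + 1)*((-32)**2 - 22912) = -2792*(1024 - 22912) = -2792*(-21888) = 61111296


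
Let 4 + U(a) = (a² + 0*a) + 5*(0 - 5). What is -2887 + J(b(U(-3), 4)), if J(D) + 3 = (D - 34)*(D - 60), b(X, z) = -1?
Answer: -755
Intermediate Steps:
U(a) = -29 + a² (U(a) = -4 + ((a² + 0*a) + 5*(0 - 5)) = -4 + ((a² + 0) + 5*(-5)) = -4 + (a² - 25) = -4 + (-25 + a²) = -29 + a²)
J(D) = -3 + (-60 + D)*(-34 + D) (J(D) = -3 + (D - 34)*(D - 60) = -3 + (-34 + D)*(-60 + D) = -3 + (-60 + D)*(-34 + D))
-2887 + J(b(U(-3), 4)) = -2887 + (2037 + (-1)² - 94*(-1)) = -2887 + (2037 + 1 + 94) = -2887 + 2132 = -755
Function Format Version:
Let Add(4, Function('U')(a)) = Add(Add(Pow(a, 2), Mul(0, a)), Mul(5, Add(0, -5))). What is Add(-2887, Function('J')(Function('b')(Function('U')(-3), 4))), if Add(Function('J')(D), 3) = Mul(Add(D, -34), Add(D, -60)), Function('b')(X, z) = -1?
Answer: -755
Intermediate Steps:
Function('U')(a) = Add(-29, Pow(a, 2)) (Function('U')(a) = Add(-4, Add(Add(Pow(a, 2), Mul(0, a)), Mul(5, Add(0, -5)))) = Add(-4, Add(Add(Pow(a, 2), 0), Mul(5, -5))) = Add(-4, Add(Pow(a, 2), -25)) = Add(-4, Add(-25, Pow(a, 2))) = Add(-29, Pow(a, 2)))
Function('J')(D) = Add(-3, Mul(Add(-60, D), Add(-34, D))) (Function('J')(D) = Add(-3, Mul(Add(D, -34), Add(D, -60))) = Add(-3, Mul(Add(-34, D), Add(-60, D))) = Add(-3, Mul(Add(-60, D), Add(-34, D))))
Add(-2887, Function('J')(Function('b')(Function('U')(-3), 4))) = Add(-2887, Add(2037, Pow(-1, 2), Mul(-94, -1))) = Add(-2887, Add(2037, 1, 94)) = Add(-2887, 2132) = -755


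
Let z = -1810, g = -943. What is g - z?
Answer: 867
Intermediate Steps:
g - z = -943 - 1*(-1810) = -943 + 1810 = 867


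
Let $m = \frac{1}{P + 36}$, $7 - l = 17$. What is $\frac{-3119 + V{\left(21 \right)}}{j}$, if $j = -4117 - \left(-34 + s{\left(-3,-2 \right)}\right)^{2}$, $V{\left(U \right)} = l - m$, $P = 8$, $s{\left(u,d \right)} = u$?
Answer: $\frac{137677}{241384} \approx 0.57036$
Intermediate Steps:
$l = -10$ ($l = 7 - 17 = -10$)
$m = \frac{1}{44}$ ($m = \frac{1}{8 + 36} = \frac{1}{44} \approx 0.022727$)
$V{\left(U \right)} = - \frac{441}{44}$ ($V{\left(U \right)} = -10 - \frac{1}{44} = - \frac{441}{44}$)
$j = -5486$ ($j = -4117 - \left(-34 - 3\right)^{2} = -4117 - \left(-37\right)^{2} = -4117 - 1369 = -5486$)
$\frac{-3119 + V{\left(21 \right)}}{j} = \frac{-3119 - \frac{441}{44}}{-5486} = \left(- \frac{137677}{44}\right) \left(- \frac{1}{5486}\right) = \frac{137677}{241384}$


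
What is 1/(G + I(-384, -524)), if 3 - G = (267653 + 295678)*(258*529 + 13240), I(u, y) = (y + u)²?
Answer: -1/84342219515 ≈ -1.1856e-11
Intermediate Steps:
I(u, y) = (u + y)²
G = -84343043979 (G = 3 - (267653 + 295678)*(258*529 + 13240) = 3 - 563331*(136482 + 13240) = 3 - 563331*149722 = 3 - 1*84343043982 = 3 - 84343043982 = -84343043979)
1/(G + I(-384, -524)) = 1/(-84343043979 + (-384 - 524)²) = 1/(-84343043979 + (-908)²) = 1/(-84343043979 + 824464) = 1/(-84342219515) = -1/84342219515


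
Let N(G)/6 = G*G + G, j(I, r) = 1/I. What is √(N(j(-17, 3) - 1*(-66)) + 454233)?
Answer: 5*√5557101/17 ≈ 693.34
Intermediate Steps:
N(G) = 6*G + 6*G² (N(G) = 6*(G*G + G) = 6*(G² + G) = 6*(G + G²) = 6*G + 6*G²)
√(N(j(-17, 3) - 1*(-66)) + 454233) = √(6*(1/(-17) - 1*(-66))*(1 + (1/(-17) - 1*(-66))) + 454233) = √(6*(-1/17 + 66)*(1 + (-1/17 + 66)) + 454233) = √(6*(1121/17)*(1 + 1121/17) + 454233) = √(6*(1121/17)*(1138/17) + 454233) = √(7654188/289 + 454233) = √(138927525/289) = 5*√5557101/17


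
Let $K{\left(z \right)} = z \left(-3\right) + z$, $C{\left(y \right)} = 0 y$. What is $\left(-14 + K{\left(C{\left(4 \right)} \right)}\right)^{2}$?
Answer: $196$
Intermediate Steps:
$C{\left(y \right)} = 0$
$K{\left(z \right)} = - 2 z$ ($K{\left(z \right)} = - 3 z + z = - 2 z$)
$\left(-14 + K{\left(C{\left(4 \right)} \right)}\right)^{2} = \left(-14 - 0\right)^{2} = \left(-14 + 0\right)^{2} = \left(-14\right)^{2} = 196$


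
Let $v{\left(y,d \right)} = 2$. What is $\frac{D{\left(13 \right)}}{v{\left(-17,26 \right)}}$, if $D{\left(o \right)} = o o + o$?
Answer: $91$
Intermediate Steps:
$D{\left(o \right)} = o + o^{2}$ ($D{\left(o \right)} = o^{2} + o = o + o^{2}$)
$\frac{D{\left(13 \right)}}{v{\left(-17,26 \right)}} = \frac{13 \left(1 + 13\right)}{2} = 13 \cdot 14 \cdot \frac{1}{2} = 182 \cdot \frac{1}{2} = 91$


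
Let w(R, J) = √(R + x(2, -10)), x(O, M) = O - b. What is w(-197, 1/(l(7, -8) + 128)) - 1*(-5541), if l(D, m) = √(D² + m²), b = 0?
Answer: 5541 + I*√195 ≈ 5541.0 + 13.964*I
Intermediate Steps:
x(O, M) = O (x(O, M) = O - 1*0 = O + 0 = O)
w(R, J) = √(2 + R) (w(R, J) = √(R + 2) = √(2 + R))
w(-197, 1/(l(7, -8) + 128)) - 1*(-5541) = √(2 - 197) - 1*(-5541) = √(-195) + 5541 = I*√195 + 5541 = 5541 + I*√195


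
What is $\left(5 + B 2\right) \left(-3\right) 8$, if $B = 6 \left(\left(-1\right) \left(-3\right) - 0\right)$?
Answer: $-984$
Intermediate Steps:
$B = 18$ ($B = 6 \left(3 + 0\right) = 6 \cdot 3 = 18$)
$\left(5 + B 2\right) \left(-3\right) 8 = \left(5 + 18 \cdot 2\right) \left(-3\right) 8 = \left(5 + 36\right) \left(-3\right) 8 = 41 \left(-3\right) 8 = \left(-123\right) 8 = -984$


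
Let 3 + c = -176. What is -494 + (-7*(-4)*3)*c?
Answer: -15530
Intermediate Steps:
c = -179 (c = -3 - 176 = -179)
-494 + (-7*(-4)*3)*c = -494 + (-7*(-4)*3)*(-179) = -494 + (28*3)*(-179) = -494 + 84*(-179) = -494 - 15036 = -15530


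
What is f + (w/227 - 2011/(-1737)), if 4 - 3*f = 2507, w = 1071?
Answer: -326659975/394299 ≈ -828.46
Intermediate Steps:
f = -2503/3 (f = 4/3 - ⅓*2507 = 4/3 - 2507/3 = -2503/3 ≈ -834.33)
f + (w/227 - 2011/(-1737)) = -2503/3 + (1071/227 - 2011/(-1737)) = -2503/3 + (1071*(1/227) - 2011*(-1/1737)) = -2503/3 + (1071/227 + 2011/1737) = -2503/3 + 2316824/394299 = -326659975/394299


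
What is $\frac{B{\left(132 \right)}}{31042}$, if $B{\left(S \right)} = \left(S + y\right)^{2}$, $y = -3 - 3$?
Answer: $\frac{7938}{15521} \approx 0.51144$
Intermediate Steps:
$y = -6$
$B{\left(S \right)} = \left(-6 + S\right)^{2}$ ($B{\left(S \right)} = \left(S - 6\right)^{2} = \left(-6 + S\right)^{2}$)
$\frac{B{\left(132 \right)}}{31042} = \frac{\left(-6 + 132\right)^{2}}{31042} = 126^{2} \cdot \frac{1}{31042} = 15876 \cdot \frac{1}{31042} = \frac{7938}{15521}$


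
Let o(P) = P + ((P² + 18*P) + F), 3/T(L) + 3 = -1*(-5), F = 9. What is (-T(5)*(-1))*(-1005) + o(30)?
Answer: -57/2 ≈ -28.500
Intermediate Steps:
T(L) = 3/2 (T(L) = 3/(-3 - 1*(-5)) = 3/(-3 + 5) = 3/2)
o(P) = 9 + P² + 19*P (o(P) = P + ((P² + 18*P) + 9) = P + (9 + P² + 18*P) = 9 + P² + 19*P)
(-T(5)*(-1))*(-1005) + o(30) = (-1*3/2*(-1))*(-1005) + (9 + 30² + 19*30) = -3/2*(-1)*(-1005) + (9 + 900 + 570) = (3/2)*(-1005) + 1479 = -3015/2 + 1479 = -57/2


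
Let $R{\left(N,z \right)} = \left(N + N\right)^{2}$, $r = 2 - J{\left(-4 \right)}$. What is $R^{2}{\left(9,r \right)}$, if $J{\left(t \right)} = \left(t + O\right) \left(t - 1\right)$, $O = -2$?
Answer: $104976$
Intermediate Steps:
$J{\left(t \right)} = \left(-1 + t\right) \left(-2 + t\right)$ ($J{\left(t \right)} = \left(t - 2\right) \left(t - 1\right) = \left(-2 + t\right) \left(-1 + t\right) = \left(-1 + t\right) \left(-2 + t\right)$)
$r = -28$ ($r = 2 - \left(2 + \left(-4\right)^{2} - -12\right) = 2 - \left(2 + 16 + 12\right) = 2 - 30 = -28$)
$R{\left(N,z \right)} = 4 N^{2}$ ($R{\left(N,z \right)} = \left(2 N\right)^{2} = 4 N^{2}$)
$R^{2}{\left(9,r \right)} = \left(4 \cdot 9^{2}\right)^{2} = \left(4 \cdot 81\right)^{2} = 324^{2} = 104976$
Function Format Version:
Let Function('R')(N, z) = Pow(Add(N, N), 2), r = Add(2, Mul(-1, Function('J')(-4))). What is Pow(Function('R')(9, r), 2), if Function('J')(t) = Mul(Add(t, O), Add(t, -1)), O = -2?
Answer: 104976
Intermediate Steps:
Function('J')(t) = Mul(Add(-1, t), Add(-2, t)) (Function('J')(t) = Mul(Add(t, -2), Add(t, -1)) = Mul(Add(-2, t), Add(-1, t)) = Mul(Add(-1, t), Add(-2, t)))
r = -28 (r = Add(2, Mul(-1, Add(2, Pow(-4, 2), Mul(-3, -4)))) = Add(2, Mul(-1, Add(2, 16, 12))) = Add(2, Mul(-1, 30)) = Add(2, -30) = -28)
Function('R')(N, z) = Mul(4, Pow(N, 2)) (Function('R')(N, z) = Pow(Mul(2, N), 2) = Mul(4, Pow(N, 2)))
Pow(Function('R')(9, r), 2) = Pow(Mul(4, Pow(9, 2)), 2) = Pow(Mul(4, 81), 2) = Pow(324, 2) = 104976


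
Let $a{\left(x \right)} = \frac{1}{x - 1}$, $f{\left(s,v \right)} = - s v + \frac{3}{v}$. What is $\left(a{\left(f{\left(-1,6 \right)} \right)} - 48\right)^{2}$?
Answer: $\frac{276676}{121} \approx 2286.6$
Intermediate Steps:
$f{\left(s,v \right)} = \frac{3}{v} - s v$ ($f{\left(s,v \right)} = - s v + \frac{3}{v} = \frac{3}{v} - s v$)
$a{\left(x \right)} = \frac{1}{-1 + x}$
$\left(a{\left(f{\left(-1,6 \right)} \right)} - 48\right)^{2} = \left(\frac{1}{-1 + \left(\frac{3}{6} - \left(-1\right) 6\right)} - 48\right)^{2} = \left(\frac{1}{-1 + \left(3 \cdot \frac{1}{6} + 6\right)} - 48\right)^{2} = \left(\frac{1}{-1 + \left(\frac{1}{2} + 6\right)} - 48\right)^{2} = \left(\frac{1}{-1 + \frac{13}{2}} - 48\right)^{2} = \left(\frac{1}{\frac{11}{2}} - 48\right)^{2} = \left(\frac{2}{11} - 48\right)^{2} = \left(- \frac{526}{11}\right)^{2} = \frac{276676}{121}$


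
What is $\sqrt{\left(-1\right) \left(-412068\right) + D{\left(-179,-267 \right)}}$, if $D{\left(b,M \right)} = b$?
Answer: $\sqrt{411889} \approx 641.79$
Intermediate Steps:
$\sqrt{\left(-1\right) \left(-412068\right) + D{\left(-179,-267 \right)}} = \sqrt{\left(-1\right) \left(-412068\right) - 179} = \sqrt{412068 - 179} = \sqrt{411889}$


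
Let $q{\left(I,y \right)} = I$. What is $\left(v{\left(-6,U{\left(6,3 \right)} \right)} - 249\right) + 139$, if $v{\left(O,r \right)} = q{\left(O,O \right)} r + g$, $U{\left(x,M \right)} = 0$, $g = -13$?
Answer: $-123$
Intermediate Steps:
$v{\left(O,r \right)} = -13 + O r$ ($v{\left(O,r \right)} = O r - 13 = -13 + O r$)
$\left(v{\left(-6,U{\left(6,3 \right)} \right)} - 249\right) + 139 = \left(\left(-13 - 0\right) - 249\right) + 139 = \left(\left(-13 + 0\right) - 249\right) + 139 = \left(-13 - 249\right) + 139 = -262 + 139 = -123$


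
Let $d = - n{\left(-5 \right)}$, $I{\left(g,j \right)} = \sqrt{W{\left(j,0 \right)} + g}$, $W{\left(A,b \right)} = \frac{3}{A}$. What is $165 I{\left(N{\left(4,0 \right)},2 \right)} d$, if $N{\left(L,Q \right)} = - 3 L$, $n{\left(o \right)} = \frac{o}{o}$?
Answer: $- \frac{165 i \sqrt{42}}{2} \approx - 534.66 i$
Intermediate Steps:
$n{\left(o \right)} = 1$
$I{\left(g,j \right)} = \sqrt{g + \frac{3}{j}}$ ($I{\left(g,j \right)} = \sqrt{\frac{3}{j} + g} = \sqrt{g + \frac{3}{j}}$)
$d = -1$ ($d = \left(-1\right) 1 = -1$)
$165 I{\left(N{\left(4,0 \right)},2 \right)} d = 165 \sqrt{\left(-3\right) 4 + \frac{3}{2}} \left(-1\right) = 165 \sqrt{-12 + 3 \cdot \frac{1}{2}} \left(-1\right) = 165 \sqrt{-12 + \frac{3}{2}} \left(-1\right) = 165 \sqrt{- \frac{21}{2}} \left(-1\right) = 165 \frac{i \sqrt{42}}{2} \left(-1\right) = 165 \left(- \frac{i \sqrt{42}}{2}\right) = - \frac{165 i \sqrt{42}}{2}$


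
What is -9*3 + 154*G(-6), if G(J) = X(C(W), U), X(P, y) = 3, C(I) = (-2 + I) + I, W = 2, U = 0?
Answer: 435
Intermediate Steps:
C(I) = -2 + 2*I
G(J) = 3
-9*3 + 154*G(-6) = -9*3 + 154*3 = -27 + 462 = 435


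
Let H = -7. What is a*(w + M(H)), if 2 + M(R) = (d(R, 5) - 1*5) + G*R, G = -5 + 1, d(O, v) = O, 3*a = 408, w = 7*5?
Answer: 6664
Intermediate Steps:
w = 35
a = 136 (a = (⅓)*408 = 136)
G = -4
M(R) = -7 - 3*R (M(R) = -2 + ((R - 1*5) - 4*R) = -2 + ((R - 5) - 4*R) = -2 + ((-5 + R) - 4*R) = -2 + (-5 - 3*R) = -7 - 3*R)
a*(w + M(H)) = 136*(35 + (-7 - 3*(-7))) = 136*(35 + (-7 + 21)) = 136*(35 + 14) = 136*49 = 6664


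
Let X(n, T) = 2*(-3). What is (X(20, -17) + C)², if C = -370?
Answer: 141376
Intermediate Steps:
X(n, T) = -6
(X(20, -17) + C)² = (-6 - 370)² = (-376)² = 141376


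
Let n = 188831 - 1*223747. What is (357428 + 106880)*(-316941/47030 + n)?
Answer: -381293541800834/23515 ≈ -1.6215e+10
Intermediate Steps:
n = -34916 (n = 188831 - 223747 = -34916)
(357428 + 106880)*(-316941/47030 + n) = (357428 + 106880)*(-316941/47030 - 34916) = 464308*(-316941*1/47030 - 34916) = 464308*(-316941/47030 - 34916) = 464308*(-1642416421/47030) = -381293541800834/23515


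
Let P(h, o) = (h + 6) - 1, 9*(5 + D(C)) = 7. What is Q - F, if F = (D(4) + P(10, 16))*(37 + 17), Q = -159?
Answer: -741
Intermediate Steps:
D(C) = -38/9 (D(C) = -5 + (1/9)*7 = -5 + 7/9 = -38/9)
P(h, o) = 5 + h (P(h, o) = (6 + h) - 1 = 5 + h)
F = 582 (F = (-38/9 + (5 + 10))*(37 + 17) = (-38/9 + 15)*54 = (97/9)*54 = 582)
Q - F = -159 - 1*582 = -159 - 582 = -741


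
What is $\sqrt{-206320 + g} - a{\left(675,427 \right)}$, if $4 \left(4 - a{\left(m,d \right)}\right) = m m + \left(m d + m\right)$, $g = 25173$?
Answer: $\frac{744509}{4} + i \sqrt{181147} \approx 1.8613 \cdot 10^{5} + 425.61 i$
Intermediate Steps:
$a{\left(m,d \right)} = 4 - \frac{m}{4} - \frac{m^{2}}{4} - \frac{d m}{4}$ ($a{\left(m,d \right)} = 4 - \frac{m m + \left(m d + m\right)}{4} = 4 - \frac{m^{2} + \left(d m + m\right)}{4} = 4 - \frac{m^{2} + \left(m + d m\right)}{4} = 4 - \frac{m + m^{2} + d m}{4} = 4 - \left(\frac{m}{4} + \frac{m^{2}}{4} + \frac{d m}{4}\right) = 4 - \frac{m}{4} - \frac{m^{2}}{4} - \frac{d m}{4}$)
$\sqrt{-206320 + g} - a{\left(675,427 \right)} = \sqrt{-206320 + 25173} - \left(4 - \frac{675}{4} - \frac{675^{2}}{4} - \frac{427}{4} \cdot 675\right) = \sqrt{-181147} - \left(4 - \frac{675}{4} - \frac{455625}{4} - \frac{288225}{4}\right) = i \sqrt{181147} - \left(4 - \frac{675}{4} - \frac{455625}{4} - \frac{288225}{4}\right) = i \sqrt{181147} - - \frac{744509}{4} = i \sqrt{181147} + \frac{744509}{4} = \frac{744509}{4} + i \sqrt{181147}$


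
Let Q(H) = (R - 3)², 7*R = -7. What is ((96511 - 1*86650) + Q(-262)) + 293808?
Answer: 303685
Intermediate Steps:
R = -1 (R = (⅐)*(-7) = -1)
Q(H) = 16 (Q(H) = (-1 - 3)² = (-4)² = 16)
((96511 - 1*86650) + Q(-262)) + 293808 = ((96511 - 1*86650) + 16) + 293808 = ((96511 - 86650) + 16) + 293808 = (9861 + 16) + 293808 = 9877 + 293808 = 303685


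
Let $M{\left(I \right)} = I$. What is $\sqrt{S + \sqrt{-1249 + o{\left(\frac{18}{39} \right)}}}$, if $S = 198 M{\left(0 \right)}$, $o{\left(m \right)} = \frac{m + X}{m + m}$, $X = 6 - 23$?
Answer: $\frac{\sqrt[4]{-15203} \sqrt{2} \cdot 3^{\frac{3}{4}}}{6} \approx 4.2186 + 4.2186 i$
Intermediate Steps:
$X = -17$
$o{\left(m \right)} = \frac{-17 + m}{2 m}$ ($o{\left(m \right)} = \frac{m - 17}{m + m} = \frac{-17 + m}{2 m}$)
$S = 0$ ($S = 198 \cdot 0 = 0$)
$\sqrt{S + \sqrt{-1249 + o{\left(\frac{18}{39} \right)}}} = \sqrt{0 + \sqrt{-1249 + \frac{-17 + \frac{18}{39}}{2 \cdot \frac{18}{39}}}} = \sqrt{0 + \sqrt{-1249 + \frac{-17 + 18 \cdot \frac{1}{39}}{2 \cdot 18 \cdot \frac{1}{39}}}} = \sqrt{0 + \sqrt{-1249 + \frac{-17 + \frac{6}{13}}{2 \cdot \frac{6}{13}}}} = \sqrt{0 + \sqrt{-1249 + \frac{1}{2} \cdot \frac{13}{6} \left(- \frac{215}{13}\right)}} = \sqrt{0 + \sqrt{-1249 - \frac{215}{12}}} = \sqrt{0 + \sqrt{- \frac{15203}{12}}} = \sqrt{0 + \frac{i \sqrt{45609}}{6}} = \sqrt{\frac{i \sqrt{45609}}{6}} = \frac{\sqrt{2} \cdot 3^{\frac{3}{4}} \sqrt[4]{15203} \sqrt{i}}{6}$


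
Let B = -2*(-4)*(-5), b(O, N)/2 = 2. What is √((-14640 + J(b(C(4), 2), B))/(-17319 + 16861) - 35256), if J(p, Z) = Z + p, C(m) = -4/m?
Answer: 3*I*√205242166/229 ≈ 187.68*I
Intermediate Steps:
b(O, N) = 4 (b(O, N) = 2*2 = 4)
B = -40 (B = 8*(-5) = -40)
√((-14640 + J(b(C(4), 2), B))/(-17319 + 16861) - 35256) = √((-14640 + (-40 + 4))/(-17319 + 16861) - 35256) = √((-14640 - 36)/(-458) - 35256) = √(-14676*(-1/458) - 35256) = √(7338/229 - 35256) = √(-8066286/229) = 3*I*√205242166/229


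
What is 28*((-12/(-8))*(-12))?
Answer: -504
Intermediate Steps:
28*((-12/(-8))*(-12)) = 28*(-1/8*(-12)*(-12)) = 28*((3/2)*(-12)) = 28*(-18) = -504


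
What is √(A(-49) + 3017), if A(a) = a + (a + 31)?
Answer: 5*√118 ≈ 54.314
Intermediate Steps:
A(a) = 31 + 2*a (A(a) = a + (31 + a) = 31 + 2*a)
√(A(-49) + 3017) = √((31 + 2*(-49)) + 3017) = √((31 - 98) + 3017) = √(-67 + 3017) = √2950 = 5*√118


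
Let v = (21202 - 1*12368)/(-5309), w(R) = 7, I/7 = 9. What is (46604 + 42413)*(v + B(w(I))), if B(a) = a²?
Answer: 22370595219/5309 ≈ 4.2137e+6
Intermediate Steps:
I = 63 (I = 7*9 = 63)
v = -8834/5309 (v = (21202 - 12368)*(-1/5309) = 8834*(-1/5309) = -8834/5309 ≈ -1.6640)
(46604 + 42413)*(v + B(w(I))) = (46604 + 42413)*(-8834/5309 + 7²) = 89017*(-8834/5309 + 49) = 89017*(251307/5309) = 22370595219/5309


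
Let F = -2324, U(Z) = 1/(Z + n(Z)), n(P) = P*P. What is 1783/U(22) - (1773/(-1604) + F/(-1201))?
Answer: 1737996237669/1926404 ≈ 9.0220e+5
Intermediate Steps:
n(P) = P**2
U(Z) = 1/(Z + Z**2)
1783/U(22) - (1773/(-1604) + F/(-1201)) = 1783/((1/(22*(1 + 22)))) - (1773/(-1604) - 2324/(-1201)) = 1783/(((1/22)/23)) - (1773*(-1/1604) - 2324*(-1/1201)) = 1783/(((1/22)*(1/23))) - (-1773/1604 + 2324/1201) = 1783/(1/506) - 1*1598323/1926404 = 1783*506 - 1598323/1926404 = 902198 - 1598323/1926404 = 1737996237669/1926404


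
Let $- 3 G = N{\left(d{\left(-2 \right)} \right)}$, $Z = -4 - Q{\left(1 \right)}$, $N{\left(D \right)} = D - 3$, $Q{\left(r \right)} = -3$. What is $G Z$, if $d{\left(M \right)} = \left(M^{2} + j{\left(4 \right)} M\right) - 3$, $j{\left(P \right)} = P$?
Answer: $- \frac{10}{3} \approx -3.3333$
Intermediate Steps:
$d{\left(M \right)} = -3 + M^{2} + 4 M$ ($d{\left(M \right)} = \left(M^{2} + 4 M\right) - 3 = -3 + M^{2} + 4 M$)
$N{\left(D \right)} = -3 + D$
$Z = -1$ ($Z = -4 - -3 = -4 + 3 = -1$)
$G = \frac{10}{3}$ ($G = - \frac{-3 + \left(-3 + \left(-2\right)^{2} + 4 \left(-2\right)\right)}{3} = - \frac{-3 - 7}{3} = \left(- \frac{1}{3}\right) \left(-10\right) = \frac{10}{3} \approx 3.3333$)
$G Z = \frac{10}{3} \left(-1\right) = - \frac{10}{3}$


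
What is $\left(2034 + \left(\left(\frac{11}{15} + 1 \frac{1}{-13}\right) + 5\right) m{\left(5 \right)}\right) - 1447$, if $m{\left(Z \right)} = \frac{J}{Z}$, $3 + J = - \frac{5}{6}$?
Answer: $\frac{3408581}{5850} \approx 582.66$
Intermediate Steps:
$J = - \frac{23}{6}$ ($J = -3 - \frac{5}{6} = - \frac{23}{6} \approx -3.8333$)
$m{\left(Z \right)} = - \frac{23}{6 Z}$
$\left(2034 + \left(\left(\frac{11}{15} + 1 \frac{1}{-13}\right) + 5\right) m{\left(5 \right)}\right) - 1447 = \left(2034 + \left(\left(\frac{11}{15} + 1 \frac{1}{-13}\right) + 5\right) \left(- \frac{23}{6 \cdot 5}\right)\right) - 1447 = \left(2034 + \left(\left(11 \cdot \frac{1}{15} + 1 \left(- \frac{1}{13}\right)\right) + 5\right) \left(\left(- \frac{23}{6}\right) \frac{1}{5}\right)\right) - 1447 = \left(2034 + \left(\left(\frac{11}{15} - \frac{1}{13}\right) + 5\right) \left(- \frac{23}{30}\right)\right) - 1447 = \left(2034 + \left(\frac{128}{195} + 5\right) \left(- \frac{23}{30}\right)\right) - 1447 = \left(2034 + \frac{1103}{195} \left(- \frac{23}{30}\right)\right) - 1447 = \left(2034 - \frac{25369}{5850}\right) - 1447 = \frac{11873531}{5850} - 1447 = \frac{3408581}{5850}$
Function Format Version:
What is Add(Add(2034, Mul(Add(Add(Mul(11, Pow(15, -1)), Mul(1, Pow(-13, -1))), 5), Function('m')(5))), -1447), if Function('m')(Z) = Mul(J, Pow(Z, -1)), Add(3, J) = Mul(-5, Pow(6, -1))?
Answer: Rational(3408581, 5850) ≈ 582.66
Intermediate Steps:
J = Rational(-23, 6) (J = Add(-3, Mul(-5, Pow(6, -1))) = Add(-3, Mul(-5, Rational(1, 6))) = Add(-3, Rational(-5, 6)) = Rational(-23, 6) ≈ -3.8333)
Function('m')(Z) = Mul(Rational(-23, 6), Pow(Z, -1))
Add(Add(2034, Mul(Add(Add(Mul(11, Pow(15, -1)), Mul(1, Pow(-13, -1))), 5), Function('m')(5))), -1447) = Add(Add(2034, Mul(Add(Add(Mul(11, Pow(15, -1)), Mul(1, Pow(-13, -1))), 5), Mul(Rational(-23, 6), Pow(5, -1)))), -1447) = Add(Add(2034, Mul(Add(Add(Mul(11, Rational(1, 15)), Mul(1, Rational(-1, 13))), 5), Mul(Rational(-23, 6), Rational(1, 5)))), -1447) = Add(Add(2034, Mul(Add(Add(Rational(11, 15), Rational(-1, 13)), 5), Rational(-23, 30))), -1447) = Add(Add(2034, Mul(Add(Rational(128, 195), 5), Rational(-23, 30))), -1447) = Add(Add(2034, Mul(Rational(1103, 195), Rational(-23, 30))), -1447) = Add(Add(2034, Rational(-25369, 5850)), -1447) = Add(Rational(11873531, 5850), -1447) = Rational(3408581, 5850)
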